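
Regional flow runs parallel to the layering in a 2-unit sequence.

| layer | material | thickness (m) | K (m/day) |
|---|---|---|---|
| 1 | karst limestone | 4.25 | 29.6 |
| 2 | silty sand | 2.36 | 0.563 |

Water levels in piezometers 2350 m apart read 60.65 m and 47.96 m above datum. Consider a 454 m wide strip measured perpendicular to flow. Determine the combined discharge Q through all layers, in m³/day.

312

Flow is parallel to layering, so each bed carries its own Darcy discharge and the transmissivities add.
Σ(K_i·b_i) = 29.6×4.25 + 0.563×2.36 = 127.1 m²/day.
Hydraulic gradient i = (60.65 − 47.96) / 2350 = 12.69 / 2350 = 0.005400.
Q = Σ(K_i·b_i) · W · i = 127.1 × 454 × 0.005400 = 311.7 m³/day.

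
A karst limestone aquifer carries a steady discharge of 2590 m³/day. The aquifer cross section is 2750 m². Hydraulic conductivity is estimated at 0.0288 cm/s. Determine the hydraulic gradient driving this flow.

0.0378

Convert K: 0.0288 cm/s × 864 = 24.88 m/day.
From Q = K·A·i, i = Q / (K·A) = 2590 / (24.88 × 2750) = 0.03785.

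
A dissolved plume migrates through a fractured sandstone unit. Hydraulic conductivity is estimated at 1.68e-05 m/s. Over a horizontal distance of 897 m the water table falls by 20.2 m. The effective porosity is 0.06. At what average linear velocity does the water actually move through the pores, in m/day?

0.545

Convert K: 1.68e-05 m/s × 86400 = 1.452 m/day.
Hydraulic gradient i = Δh / L = 20.2 / 897 = 0.02252.
Darcy flux q = K · i = 1.452 × 0.02252 = 0.03269 m/day.
Seepage velocity v = q / n_e = 0.03269 / 0.06 = 0.5448 m/day.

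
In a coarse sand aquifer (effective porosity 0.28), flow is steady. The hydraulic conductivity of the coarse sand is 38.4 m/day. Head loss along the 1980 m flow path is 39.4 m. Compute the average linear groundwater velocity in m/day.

Hydraulic gradient i = Δh / L = 39.4 / 1980 = 0.01990.
Darcy flux q = K · i = 38.40 × 0.01990 = 0.7641 m/day.
Seepage velocity v = q / n_e = 0.7641 / 0.28 = 2.729 m/day.

2.73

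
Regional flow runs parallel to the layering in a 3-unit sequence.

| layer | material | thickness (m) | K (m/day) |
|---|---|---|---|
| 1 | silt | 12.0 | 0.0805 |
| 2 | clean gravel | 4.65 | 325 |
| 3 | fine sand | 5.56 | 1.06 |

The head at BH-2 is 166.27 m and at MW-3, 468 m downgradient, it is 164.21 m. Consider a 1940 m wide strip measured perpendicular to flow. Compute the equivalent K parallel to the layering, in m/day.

68.4

Flow is parallel to layering, so each bed carries its own Darcy discharge and the transmissivities add.
Σ(K_i·b_i) = 0.0805×12.0 + 325×4.65 + 1.06×5.56 = 1518 m²/day.
Total thickness b = 22.21 m, so K_eq = Σ(K_i·b_i)/b = 68.35 m/day.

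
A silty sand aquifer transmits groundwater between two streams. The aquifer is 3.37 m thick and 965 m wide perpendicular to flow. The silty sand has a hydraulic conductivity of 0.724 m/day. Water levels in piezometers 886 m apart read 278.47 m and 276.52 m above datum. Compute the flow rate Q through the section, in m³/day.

Cross-sectional area A = 965 × 3.37 = 3252 m².
Hydraulic gradient i = (278.47 − 276.52) / 886 = 1.95 / 886 = 0.002201.
Darcy's law: Q = K · A · i = 0.7240 × 3252 × 0.002201 = 5.182 m³/day.

5.18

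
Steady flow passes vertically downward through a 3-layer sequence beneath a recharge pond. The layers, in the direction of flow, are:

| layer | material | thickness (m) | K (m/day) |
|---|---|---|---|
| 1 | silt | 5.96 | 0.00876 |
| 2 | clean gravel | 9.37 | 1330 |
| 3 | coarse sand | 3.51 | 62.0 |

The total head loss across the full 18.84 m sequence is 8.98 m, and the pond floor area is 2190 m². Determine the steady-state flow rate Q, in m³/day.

Flow is perpendicular to layering, so the layers act in series and the equivalent K is the thickness-weighted harmonic mean.
Total thickness L = 5.96 + 9.37 + 3.51 = 18.84 m.
Σ(b_i/K_i) = 5.96/0.00876 + 9.37/1330 + 3.51/62.0 = 680.4 d.
K_eq = L / Σ(b_i/K_i) = 18.84 / 680.4 = 0.02769 m/day.
Q = K_eq · A · (Δh/L) = 0.02769 × 2190 × (8.98/18.84) = 28.90 m³/day.

28.9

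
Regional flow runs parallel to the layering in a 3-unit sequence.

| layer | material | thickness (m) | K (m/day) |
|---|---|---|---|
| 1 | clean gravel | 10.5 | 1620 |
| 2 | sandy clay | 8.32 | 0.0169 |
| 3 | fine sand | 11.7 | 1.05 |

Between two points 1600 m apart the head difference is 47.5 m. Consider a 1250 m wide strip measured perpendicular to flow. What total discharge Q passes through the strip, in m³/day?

Flow is parallel to layering, so each bed carries its own Darcy discharge and the transmissivities add.
Σ(K_i·b_i) = 1620×10.5 + 0.0169×8.32 + 1.05×11.7 = 17022 m²/day.
Hydraulic gradient i = Δh / L = 47.5 / 1600 = 0.02969.
Q = Σ(K_i·b_i) · W · i = 17022 × 1250 × 0.02969 = 6.317e+05 m³/day.

632000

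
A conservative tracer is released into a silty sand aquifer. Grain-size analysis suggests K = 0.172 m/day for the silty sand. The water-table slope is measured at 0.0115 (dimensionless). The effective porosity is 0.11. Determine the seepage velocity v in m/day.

0.0180

Hydraulic gradient i = 0.0115.
Darcy flux q = K · i = 0.1720 × 0.01150 = 0.001978 m/day.
Seepage velocity v = q / n_e = 0.001978 / 0.11 = 0.01798 m/day.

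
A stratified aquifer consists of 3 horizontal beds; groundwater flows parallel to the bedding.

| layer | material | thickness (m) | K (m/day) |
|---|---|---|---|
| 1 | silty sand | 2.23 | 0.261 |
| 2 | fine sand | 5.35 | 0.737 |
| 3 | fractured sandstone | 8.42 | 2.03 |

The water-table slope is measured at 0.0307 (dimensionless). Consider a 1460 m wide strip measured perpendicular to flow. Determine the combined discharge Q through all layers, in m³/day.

969

Flow is parallel to layering, so each bed carries its own Darcy discharge and the transmissivities add.
Σ(K_i·b_i) = 0.261×2.23 + 0.737×5.35 + 2.03×8.42 = 21.62 m²/day.
Hydraulic gradient i = 0.0307.
Q = Σ(K_i·b_i) · W · i = 21.62 × 1460 × 0.03070 = 968.9 m³/day.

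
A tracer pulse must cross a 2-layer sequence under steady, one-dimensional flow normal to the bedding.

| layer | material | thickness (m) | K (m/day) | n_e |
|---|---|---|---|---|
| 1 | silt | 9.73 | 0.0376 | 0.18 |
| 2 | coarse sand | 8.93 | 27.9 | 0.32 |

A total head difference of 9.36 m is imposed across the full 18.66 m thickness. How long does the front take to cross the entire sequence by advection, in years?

0.349

With flow normal to the layers, continuity requires the same specific discharge q through every layer.
Σ(b_i/K_i) = 9.73/0.0376 + 8.93/27.9 = 259.1 d.
q = Δh / Σ(b_i/K_i) = 9.36 / 259.1 = 0.03613 m/day.
In each layer the seepage velocity is v_i = q/n_i, so the layer transit time is t_i = b_i·n_i / q:
  layer 1 (silt): t_1 = 9.73 × 0.18 / 0.03613 = 48.48 d
  layer 2 (coarse sand): t_2 = 8.93 × 0.32 / 0.03613 = 79.10 d
Total t = Σ t_i = 127.6 days = 0.3493 years.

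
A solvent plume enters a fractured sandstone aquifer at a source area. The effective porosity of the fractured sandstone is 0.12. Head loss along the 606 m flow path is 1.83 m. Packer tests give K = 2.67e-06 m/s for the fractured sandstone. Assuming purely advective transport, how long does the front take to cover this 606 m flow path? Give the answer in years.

286

Convert K: 2.67e-06 m/s × 86400 = 0.2307 m/day.
Hydraulic gradient i = Δh / L = 1.83 / 606 = 0.003020.
Darcy flux q = K · i = 0.2307 × 0.003020 = 0.0006966 m/day.
Seepage velocity v = q / n_e = 0.0006966 / 0.12 = 0.005805 m/day.
Travel time t = L / v = 606 / 0.005805 = 1.044e+05 days = 285.8 years.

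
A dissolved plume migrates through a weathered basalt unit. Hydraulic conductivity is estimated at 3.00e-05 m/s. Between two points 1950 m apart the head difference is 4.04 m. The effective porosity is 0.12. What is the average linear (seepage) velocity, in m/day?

Convert K: 3.00e-05 m/s × 86400 = 2.592 m/day.
Hydraulic gradient i = Δh / L = 4.04 / 1950 = 0.002072.
Darcy flux q = K · i = 2.592 × 0.002072 = 0.005370 m/day.
Seepage velocity v = q / n_e = 0.005370 / 0.12 = 0.04475 m/day.

0.0448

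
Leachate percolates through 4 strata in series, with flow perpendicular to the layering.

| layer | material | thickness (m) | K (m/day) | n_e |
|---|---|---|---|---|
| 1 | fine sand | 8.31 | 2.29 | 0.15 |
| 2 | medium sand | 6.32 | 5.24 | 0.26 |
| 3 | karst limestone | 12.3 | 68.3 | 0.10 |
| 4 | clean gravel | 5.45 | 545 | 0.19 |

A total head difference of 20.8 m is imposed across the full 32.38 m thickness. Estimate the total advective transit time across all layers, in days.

1.25

With flow normal to the layers, continuity requires the same specific discharge q through every layer.
Σ(b_i/K_i) = 8.31/2.29 + 6.32/5.24 + 12.3/68.3 + 5.45/545 = 5.025 d.
q = Δh / Σ(b_i/K_i) = 20.8 / 5.025 = 4.139 m/day.
In each layer the seepage velocity is v_i = q/n_i, so the layer transit time is t_i = b_i·n_i / q:
  layer 1 (fine sand): t_1 = 8.31 × 0.15 / 4.139 = 0.3011 d
  layer 2 (medium sand): t_2 = 6.32 × 0.26 / 4.139 = 0.3970 d
  layer 3 (karst limestone): t_3 = 12.3 × 0.10 / 4.139 = 0.2972 d
  layer 4 (clean gravel): t_4 = 5.45 × 0.19 / 4.139 = 0.2502 d
Total t = Σ t_i = 1.245 days.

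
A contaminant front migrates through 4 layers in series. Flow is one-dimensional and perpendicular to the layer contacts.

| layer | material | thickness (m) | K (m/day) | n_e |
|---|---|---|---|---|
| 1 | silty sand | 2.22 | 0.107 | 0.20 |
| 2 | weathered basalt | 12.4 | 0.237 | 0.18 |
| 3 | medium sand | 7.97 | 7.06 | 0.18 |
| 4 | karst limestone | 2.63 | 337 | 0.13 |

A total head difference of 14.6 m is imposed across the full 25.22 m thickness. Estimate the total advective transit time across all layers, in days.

With flow normal to the layers, continuity requires the same specific discharge q through every layer.
Σ(b_i/K_i) = 2.22/0.107 + 12.4/0.237 + 7.97/7.06 + 2.63/337 = 74.21 d.
q = Δh / Σ(b_i/K_i) = 14.6 / 74.21 = 0.1968 m/day.
In each layer the seepage velocity is v_i = q/n_i, so the layer transit time is t_i = b_i·n_i / q:
  layer 1 (silty sand): t_1 = 2.22 × 0.20 / 0.1968 = 2.257 d
  layer 2 (weathered basalt): t_2 = 12.4 × 0.18 / 0.1968 = 11.34 d
  layer 3 (medium sand): t_3 = 7.97 × 0.18 / 0.1968 = 7.291 d
  layer 4 (karst limestone): t_4 = 2.63 × 0.13 / 0.1968 = 1.738 d
Total t = Σ t_i = 22.63 days.

22.6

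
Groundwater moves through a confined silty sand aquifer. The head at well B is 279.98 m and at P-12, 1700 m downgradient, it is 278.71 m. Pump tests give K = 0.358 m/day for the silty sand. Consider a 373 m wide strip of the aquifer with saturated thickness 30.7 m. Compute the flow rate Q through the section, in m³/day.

3.06

Cross-sectional area A = 373 × 30.7 = 11451 m².
Hydraulic gradient i = (279.98 − 278.71) / 1700 = 1.27 / 1700 = 0.0007471.
Darcy's law: Q = K · A · i = 0.3580 × 11451 × 0.0007471 = 3.063 m³/day.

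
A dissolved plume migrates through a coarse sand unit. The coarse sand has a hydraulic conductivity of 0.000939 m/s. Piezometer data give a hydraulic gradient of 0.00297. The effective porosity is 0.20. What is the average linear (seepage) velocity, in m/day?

1.20

Convert K: 0.000939 m/s × 86400 = 81.13 m/day.
Hydraulic gradient i = 0.00297.
Darcy flux q = K · i = 81.13 × 0.002970 = 0.2410 m/day.
Seepage velocity v = q / n_e = 0.2410 / 0.20 = 1.205 m/day.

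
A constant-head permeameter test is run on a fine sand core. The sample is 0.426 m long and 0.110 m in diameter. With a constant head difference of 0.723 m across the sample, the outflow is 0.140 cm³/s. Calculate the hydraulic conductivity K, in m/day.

0.750

Cross-sectional area A = π·(d/2)² = π × (0.110/2)² = 0.009503 m².
Convert discharge: 0.140 cm³/s = 1.400e-07 m³/s.
Darcy's law rearranged: K = Q·L / (A·Δh) = 1.400e-07 × 0.426 / (0.009503 × 0.723) = 8.680e-06 m/s = 0.7500 m/day.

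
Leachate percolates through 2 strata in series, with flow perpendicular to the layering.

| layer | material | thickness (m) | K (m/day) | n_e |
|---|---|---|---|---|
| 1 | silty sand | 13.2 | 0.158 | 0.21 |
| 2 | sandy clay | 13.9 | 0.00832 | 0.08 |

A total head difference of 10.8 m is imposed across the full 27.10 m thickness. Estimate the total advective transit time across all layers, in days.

With flow normal to the layers, continuity requires the same specific discharge q through every layer.
Σ(b_i/K_i) = 13.2/0.158 + 13.9/0.00832 = 1754 d.
q = Δh / Σ(b_i/K_i) = 10.8 / 1754 = 0.006157 m/day.
In each layer the seepage velocity is v_i = q/n_i, so the layer transit time is t_i = b_i·n_i / q:
  layer 1 (silty sand): t_1 = 13.2 × 0.21 / 0.006157 = 450.2 d
  layer 2 (sandy clay): t_2 = 13.9 × 0.08 / 0.006157 = 180.6 d
Total t = Σ t_i = 630.9 days.

631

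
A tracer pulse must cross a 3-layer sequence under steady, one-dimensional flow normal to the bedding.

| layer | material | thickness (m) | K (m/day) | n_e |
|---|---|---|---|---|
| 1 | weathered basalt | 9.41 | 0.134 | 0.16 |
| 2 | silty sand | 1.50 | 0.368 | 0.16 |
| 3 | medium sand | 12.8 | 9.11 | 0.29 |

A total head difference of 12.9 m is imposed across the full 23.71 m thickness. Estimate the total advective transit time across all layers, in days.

32.0

With flow normal to the layers, continuity requires the same specific discharge q through every layer.
Σ(b_i/K_i) = 9.41/0.134 + 1.50/0.368 + 12.8/9.11 = 75.71 d.
q = Δh / Σ(b_i/K_i) = 12.9 / 75.71 = 0.1704 m/day.
In each layer the seepage velocity is v_i = q/n_i, so the layer transit time is t_i = b_i·n_i / q:
  layer 1 (weathered basalt): t_1 = 9.41 × 0.16 / 0.1704 = 8.836 d
  layer 2 (silty sand): t_2 = 1.50 × 0.16 / 0.1704 = 1.408 d
  layer 3 (medium sand): t_3 = 12.8 × 0.29 / 0.1704 = 21.78 d
Total t = Σ t_i = 32.03 days.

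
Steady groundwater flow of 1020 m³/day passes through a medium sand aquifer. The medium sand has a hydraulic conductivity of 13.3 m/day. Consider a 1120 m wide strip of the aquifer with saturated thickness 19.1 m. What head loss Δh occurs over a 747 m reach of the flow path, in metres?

2.68

Cross-sectional area A = 1120 × 19.1 = 21392 m².
From Q = K·A·i, i = Q / (K·A) = 1020 / (13.30 × 21392) = 0.003585.
Head loss Δh = i · L = 0.003585 × 747 = 2.678 m.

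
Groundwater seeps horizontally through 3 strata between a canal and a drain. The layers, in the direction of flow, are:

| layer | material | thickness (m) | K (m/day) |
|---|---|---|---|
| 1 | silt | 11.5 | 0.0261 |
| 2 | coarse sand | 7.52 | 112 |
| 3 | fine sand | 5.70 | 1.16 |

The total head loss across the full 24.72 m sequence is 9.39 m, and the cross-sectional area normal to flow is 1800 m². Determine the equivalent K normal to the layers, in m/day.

0.0555

Flow is perpendicular to layering, so the layers act in series and the equivalent K is the thickness-weighted harmonic mean.
Total thickness L = 11.5 + 7.52 + 5.70 = 24.72 m.
Σ(b_i/K_i) = 11.5/0.0261 + 7.52/112 + 5.70/1.16 = 445.6 d.
K_eq = L / Σ(b_i/K_i) = 24.72 / 445.6 = 0.05548 m/day.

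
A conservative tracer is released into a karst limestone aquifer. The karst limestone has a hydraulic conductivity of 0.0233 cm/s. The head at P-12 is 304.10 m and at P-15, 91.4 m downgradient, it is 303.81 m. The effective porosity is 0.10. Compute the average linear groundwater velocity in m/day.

0.639

Convert K: 0.0233 cm/s × 864 = 20.13 m/day.
Hydraulic gradient i = (304.10 − 303.81) / 91.4 = 0.29 / 91.4 = 0.003173.
Darcy flux q = K · i = 20.13 × 0.003173 = 0.06387 m/day.
Seepage velocity v = q / n_e = 0.06387 / 0.10 = 0.6387 m/day.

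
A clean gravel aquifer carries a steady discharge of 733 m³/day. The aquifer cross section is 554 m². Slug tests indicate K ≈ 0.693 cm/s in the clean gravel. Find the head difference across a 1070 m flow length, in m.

2.36

Convert K: 0.693 cm/s × 864 = 598.8 m/day.
From Q = K·A·i, i = Q / (K·A) = 733 / (598.8 × 554.0) = 0.002210.
Head loss Δh = i · L = 0.002210 × 1070 = 2.364 m.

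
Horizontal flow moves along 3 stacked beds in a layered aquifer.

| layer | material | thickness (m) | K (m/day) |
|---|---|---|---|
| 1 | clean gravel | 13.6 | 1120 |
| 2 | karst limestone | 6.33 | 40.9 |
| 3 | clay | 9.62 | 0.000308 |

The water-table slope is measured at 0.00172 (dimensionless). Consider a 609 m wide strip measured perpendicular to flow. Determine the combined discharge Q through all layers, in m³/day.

16200

Flow is parallel to layering, so each bed carries its own Darcy discharge and the transmissivities add.
Σ(K_i·b_i) = 1120×13.6 + 40.9×6.33 + 0.000308×9.62 = 15491 m²/day.
Hydraulic gradient i = 0.00172.
Q = Σ(K_i·b_i) · W · i = 15491 × 609 × 0.001720 = 16226 m³/day.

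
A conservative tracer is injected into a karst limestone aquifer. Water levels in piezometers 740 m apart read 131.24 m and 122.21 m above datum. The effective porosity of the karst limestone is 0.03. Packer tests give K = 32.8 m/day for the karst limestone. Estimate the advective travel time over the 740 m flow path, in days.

55.5

Hydraulic gradient i = (131.24 − 122.21) / 740 = 9.03 / 740 = 0.01220.
Darcy flux q = K · i = 32.80 × 0.01220 = 0.4002 m/day.
Seepage velocity v = q / n_e = 0.4002 / 0.03 = 13.34 m/day.
Travel time t = L / v = 740 / 13.34 = 55.47 days.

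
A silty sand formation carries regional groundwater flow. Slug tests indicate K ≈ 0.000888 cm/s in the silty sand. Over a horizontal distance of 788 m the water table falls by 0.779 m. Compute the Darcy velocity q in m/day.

Convert K: 0.000888 cm/s × 864 = 0.7672 m/day.
Hydraulic gradient i = Δh / L = 0.779 / 788 = 0.0009886.
Specific discharge q = K · i = 0.7672 × 0.0009886 = 0.0007585 m/day.

0.000758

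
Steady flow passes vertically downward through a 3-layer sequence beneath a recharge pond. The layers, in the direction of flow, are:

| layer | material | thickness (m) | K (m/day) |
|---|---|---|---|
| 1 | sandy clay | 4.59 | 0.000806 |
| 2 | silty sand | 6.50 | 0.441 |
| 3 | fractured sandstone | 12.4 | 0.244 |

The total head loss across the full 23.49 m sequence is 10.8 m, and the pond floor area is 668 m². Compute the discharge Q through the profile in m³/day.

Flow is perpendicular to layering, so the layers act in series and the equivalent K is the thickness-weighted harmonic mean.
Total thickness L = 4.59 + 6.50 + 12.4 = 23.49 m.
Σ(b_i/K_i) = 4.59/0.000806 + 6.50/0.441 + 12.4/0.244 = 5760 d.
K_eq = L / Σ(b_i/K_i) = 23.49 / 5760 = 0.004078 m/day.
Q = K_eq · A · (Δh/L) = 0.004078 × 668 × (10.8/23.49) = 1.252 m³/day.

1.25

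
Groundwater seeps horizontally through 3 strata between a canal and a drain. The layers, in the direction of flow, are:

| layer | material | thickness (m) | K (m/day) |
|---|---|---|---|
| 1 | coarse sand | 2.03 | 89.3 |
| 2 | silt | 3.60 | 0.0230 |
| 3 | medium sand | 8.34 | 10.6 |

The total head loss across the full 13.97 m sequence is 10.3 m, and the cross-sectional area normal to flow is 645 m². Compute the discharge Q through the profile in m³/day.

Flow is perpendicular to layering, so the layers act in series and the equivalent K is the thickness-weighted harmonic mean.
Total thickness L = 2.03 + 3.60 + 8.34 = 13.97 m.
Σ(b_i/K_i) = 2.03/89.3 + 3.60/0.0230 + 8.34/10.6 = 157.3 d.
K_eq = L / Σ(b_i/K_i) = 13.97 / 157.3 = 0.08879 m/day.
Q = K_eq · A · (Δh/L) = 0.08879 × 645 × (10.3/13.97) = 42.23 m³/day.

42.2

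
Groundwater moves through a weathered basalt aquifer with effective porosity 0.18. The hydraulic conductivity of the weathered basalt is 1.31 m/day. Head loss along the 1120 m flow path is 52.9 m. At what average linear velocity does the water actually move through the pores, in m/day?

0.344

Hydraulic gradient i = Δh / L = 52.9 / 1120 = 0.04723.
Darcy flux q = K · i = 1.310 × 0.04723 = 0.06187 m/day.
Seepage velocity v = q / n_e = 0.06187 / 0.18 = 0.3437 m/day.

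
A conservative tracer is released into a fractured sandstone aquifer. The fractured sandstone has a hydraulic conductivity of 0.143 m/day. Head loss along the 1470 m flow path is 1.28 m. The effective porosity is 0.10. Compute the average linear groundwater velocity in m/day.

Hydraulic gradient i = Δh / L = 1.28 / 1470 = 0.0008707.
Darcy flux q = K · i = 0.1430 × 0.0008707 = 0.0001245 m/day.
Seepage velocity v = q / n_e = 0.0001245 / 0.10 = 0.001245 m/day.

0.00125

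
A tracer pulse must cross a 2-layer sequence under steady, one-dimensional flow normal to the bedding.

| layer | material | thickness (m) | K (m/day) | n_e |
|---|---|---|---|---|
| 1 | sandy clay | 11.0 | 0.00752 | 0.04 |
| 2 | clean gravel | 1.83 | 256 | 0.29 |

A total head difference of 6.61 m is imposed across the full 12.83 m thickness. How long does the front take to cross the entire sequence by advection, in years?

0.588

With flow normal to the layers, continuity requires the same specific discharge q through every layer.
Σ(b_i/K_i) = 11.0/0.00752 + 1.83/256 = 1463 d.
q = Δh / Σ(b_i/K_i) = 6.61 / 1463 = 0.004519 m/day.
In each layer the seepage velocity is v_i = q/n_i, so the layer transit time is t_i = b_i·n_i / q:
  layer 1 (sandy clay): t_1 = 11.0 × 0.04 / 0.004519 = 97.37 d
  layer 2 (clean gravel): t_2 = 1.83 × 0.29 / 0.004519 = 117.4 d
Total t = Σ t_i = 214.8 days = 0.5881 years.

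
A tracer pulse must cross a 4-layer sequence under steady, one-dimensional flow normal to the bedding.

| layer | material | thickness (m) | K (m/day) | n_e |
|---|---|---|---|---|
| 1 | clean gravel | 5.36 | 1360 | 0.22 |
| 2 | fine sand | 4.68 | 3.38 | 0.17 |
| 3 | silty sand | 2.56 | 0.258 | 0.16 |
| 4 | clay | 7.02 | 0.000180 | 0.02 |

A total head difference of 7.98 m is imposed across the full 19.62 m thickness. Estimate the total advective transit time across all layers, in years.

33.8

With flow normal to the layers, continuity requires the same specific discharge q through every layer.
Σ(b_i/K_i) = 5.36/1360 + 4.68/3.38 + 2.56/0.258 + 7.02/0.000180 = 39011 d.
q = Δh / Σ(b_i/K_i) = 7.98 / 39011 = 0.0002046 m/day.
In each layer the seepage velocity is v_i = q/n_i, so the layer transit time is t_i = b_i·n_i / q:
  layer 1 (clean gravel): t_1 = 5.36 × 0.22 / 0.0002046 = 5765 d
  layer 2 (fine sand): t_2 = 4.68 × 0.17 / 0.0002046 = 3889 d
  layer 3 (silty sand): t_3 = 2.56 × 0.16 / 0.0002046 = 2002 d
  layer 4 (clay): t_4 = 7.02 × 0.02 / 0.0002046 = 686.4 d
Total t = Σ t_i = 12343 days = 33.79 years.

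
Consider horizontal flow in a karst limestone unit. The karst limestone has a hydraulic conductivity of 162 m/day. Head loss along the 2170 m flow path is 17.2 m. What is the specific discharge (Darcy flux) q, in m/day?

1.28

Hydraulic gradient i = Δh / L = 17.2 / 2170 = 0.007926.
Specific discharge q = K · i = 162.0 × 0.007926 = 1.284 m/day.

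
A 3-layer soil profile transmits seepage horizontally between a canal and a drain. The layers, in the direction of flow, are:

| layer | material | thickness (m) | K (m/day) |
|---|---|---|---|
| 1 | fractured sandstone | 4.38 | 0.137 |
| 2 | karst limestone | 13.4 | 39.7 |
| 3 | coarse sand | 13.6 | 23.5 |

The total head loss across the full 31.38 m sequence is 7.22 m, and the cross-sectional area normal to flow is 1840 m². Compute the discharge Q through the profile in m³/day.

Flow is perpendicular to layering, so the layers act in series and the equivalent K is the thickness-weighted harmonic mean.
Total thickness L = 4.38 + 13.4 + 13.6 = 31.38 m.
Σ(b_i/K_i) = 4.38/0.137 + 13.4/39.7 + 13.6/23.5 = 32.89 d.
K_eq = L / Σ(b_i/K_i) = 31.38 / 32.89 = 0.9542 m/day.
Q = K_eq · A · (Δh/L) = 0.9542 × 1840 × (7.22/31.38) = 404.0 m³/day.

404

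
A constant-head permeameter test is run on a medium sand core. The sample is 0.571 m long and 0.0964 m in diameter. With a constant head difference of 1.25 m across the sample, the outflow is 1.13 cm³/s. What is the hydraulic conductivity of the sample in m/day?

6.11

Cross-sectional area A = π·(d/2)² = π × (0.0964/2)² = 0.007299 m².
Convert discharge: 1.13 cm³/s = 1.130e-06 m³/s.
Darcy's law rearranged: K = Q·L / (A·Δh) = 1.130e-06 × 0.571 / (0.007299 × 1.25) = 7.072e-05 m/s = 6.110 m/day.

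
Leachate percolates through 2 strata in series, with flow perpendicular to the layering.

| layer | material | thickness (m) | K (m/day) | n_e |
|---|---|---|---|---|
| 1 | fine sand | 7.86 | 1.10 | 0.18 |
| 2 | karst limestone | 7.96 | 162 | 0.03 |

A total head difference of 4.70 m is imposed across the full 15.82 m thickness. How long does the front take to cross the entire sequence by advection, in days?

With flow normal to the layers, continuity requires the same specific discharge q through every layer.
Σ(b_i/K_i) = 7.86/1.10 + 7.96/162 = 7.195 d.
q = Δh / Σ(b_i/K_i) = 4.70 / 7.195 = 0.6533 m/day.
In each layer the seepage velocity is v_i = q/n_i, so the layer transit time is t_i = b_i·n_i / q:
  layer 1 (fine sand): t_1 = 7.86 × 0.18 / 0.6533 = 2.166 d
  layer 2 (karst limestone): t_2 = 7.96 × 0.03 / 0.6533 = 0.3655 d
Total t = Σ t_i = 2.531 days.

2.53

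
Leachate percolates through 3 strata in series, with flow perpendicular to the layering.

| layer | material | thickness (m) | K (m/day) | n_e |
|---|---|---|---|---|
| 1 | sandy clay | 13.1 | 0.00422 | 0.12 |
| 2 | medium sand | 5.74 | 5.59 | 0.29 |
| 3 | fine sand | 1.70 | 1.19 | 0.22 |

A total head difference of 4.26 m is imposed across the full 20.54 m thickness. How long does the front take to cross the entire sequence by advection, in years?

With flow normal to the layers, continuity requires the same specific discharge q through every layer.
Σ(b_i/K_i) = 13.1/0.00422 + 5.74/5.59 + 1.70/1.19 = 3107 d.
q = Δh / Σ(b_i/K_i) = 4.26 / 3107 = 0.001371 m/day.
In each layer the seepage velocity is v_i = q/n_i, so the layer transit time is t_i = b_i·n_i / q:
  layer 1 (sandy clay): t_1 = 13.1 × 0.12 / 0.001371 = 1146 d
  layer 2 (medium sand): t_2 = 5.74 × 0.29 / 0.001371 = 1214 d
  layer 3 (fine sand): t_3 = 1.70 × 0.22 / 0.001371 = 272.7 d
Total t = Σ t_i = 2633 days = 7.209 years.

7.21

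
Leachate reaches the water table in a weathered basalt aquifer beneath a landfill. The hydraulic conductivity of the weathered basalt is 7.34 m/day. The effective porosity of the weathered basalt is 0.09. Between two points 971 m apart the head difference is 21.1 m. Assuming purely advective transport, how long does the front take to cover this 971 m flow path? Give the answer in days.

548

Hydraulic gradient i = Δh / L = 21.1 / 971 = 0.02173.
Darcy flux q = K · i = 7.340 × 0.02173 = 0.1595 m/day.
Seepage velocity v = q / n_e = 0.1595 / 0.09 = 1.772 m/day.
Travel time t = L / v = 971 / 1.772 = 547.9 days.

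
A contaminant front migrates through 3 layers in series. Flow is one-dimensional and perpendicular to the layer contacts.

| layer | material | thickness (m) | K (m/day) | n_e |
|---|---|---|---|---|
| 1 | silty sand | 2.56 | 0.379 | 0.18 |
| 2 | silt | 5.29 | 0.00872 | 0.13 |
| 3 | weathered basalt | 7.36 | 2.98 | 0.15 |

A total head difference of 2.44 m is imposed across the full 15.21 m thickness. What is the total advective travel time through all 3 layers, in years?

1.56

With flow normal to the layers, continuity requires the same specific discharge q through every layer.
Σ(b_i/K_i) = 2.56/0.379 + 5.29/0.00872 + 7.36/2.98 = 615.9 d.
q = Δh / Σ(b_i/K_i) = 2.44 / 615.9 = 0.003962 m/day.
In each layer the seepage velocity is v_i = q/n_i, so the layer transit time is t_i = b_i·n_i / q:
  layer 1 (silty sand): t_1 = 2.56 × 0.18 / 0.003962 = 116.3 d
  layer 2 (silt): t_2 = 5.29 × 0.13 / 0.003962 = 173.6 d
  layer 3 (weathered basalt): t_3 = 7.36 × 0.15 / 0.003962 = 278.7 d
Total t = Σ t_i = 568.5 days = 1.557 years.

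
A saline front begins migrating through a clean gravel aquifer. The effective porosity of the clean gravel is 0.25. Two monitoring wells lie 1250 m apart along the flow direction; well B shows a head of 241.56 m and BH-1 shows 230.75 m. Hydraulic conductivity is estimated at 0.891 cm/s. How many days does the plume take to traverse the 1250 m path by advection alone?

46.9

Convert K: 0.891 cm/s × 864 = 769.8 m/day.
Hydraulic gradient i = (241.56 − 230.75) / 1250 = 10.81 / 1250 = 0.008648.
Darcy flux q = K · i = 769.8 × 0.008648 = 6.657 m/day.
Seepage velocity v = q / n_e = 6.657 / 0.25 = 26.63 m/day.
Travel time t = L / v = 1250 / 26.63 = 46.94 days.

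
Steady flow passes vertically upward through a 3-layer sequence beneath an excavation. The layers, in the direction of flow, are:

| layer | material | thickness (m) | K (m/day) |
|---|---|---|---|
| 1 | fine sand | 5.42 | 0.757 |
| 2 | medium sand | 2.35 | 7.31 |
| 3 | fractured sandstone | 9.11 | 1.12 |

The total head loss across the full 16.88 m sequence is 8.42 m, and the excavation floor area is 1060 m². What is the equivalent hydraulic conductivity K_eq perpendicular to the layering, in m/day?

1.08

Flow is perpendicular to layering, so the layers act in series and the equivalent K is the thickness-weighted harmonic mean.
Total thickness L = 5.42 + 2.35 + 9.11 = 16.88 m.
Σ(b_i/K_i) = 5.42/0.757 + 2.35/7.31 + 9.11/1.12 = 15.62 d.
K_eq = L / Σ(b_i/K_i) = 16.88 / 15.62 = 1.081 m/day.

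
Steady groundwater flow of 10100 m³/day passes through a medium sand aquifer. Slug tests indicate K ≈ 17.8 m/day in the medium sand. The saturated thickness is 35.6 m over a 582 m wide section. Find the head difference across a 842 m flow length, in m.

23.1

Cross-sectional area A = 582 × 35.6 = 20719 m².
From Q = K·A·i, i = Q / (K·A) = 10100 / (17.80 × 20719) = 0.02739.
Head loss Δh = i · L = 0.02739 × 842 = 23.06 m.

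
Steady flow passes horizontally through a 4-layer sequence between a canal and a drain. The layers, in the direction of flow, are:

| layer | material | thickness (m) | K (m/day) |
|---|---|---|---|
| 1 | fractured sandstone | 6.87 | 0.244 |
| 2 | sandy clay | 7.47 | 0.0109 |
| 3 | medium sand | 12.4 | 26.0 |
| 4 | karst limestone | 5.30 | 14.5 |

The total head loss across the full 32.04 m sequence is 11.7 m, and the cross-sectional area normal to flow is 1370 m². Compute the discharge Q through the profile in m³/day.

Flow is perpendicular to layering, so the layers act in series and the equivalent K is the thickness-weighted harmonic mean.
Total thickness L = 6.87 + 7.47 + 12.4 + 5.30 = 32.04 m.
Σ(b_i/K_i) = 6.87/0.244 + 7.47/0.0109 + 12.4/26.0 + 5.30/14.5 = 714.3 d.
K_eq = L / Σ(b_i/K_i) = 32.04 / 714.3 = 0.04485 m/day.
Q = K_eq · A · (Δh/L) = 0.04485 × 1370 × (11.7/32.04) = 22.44 m³/day.

22.4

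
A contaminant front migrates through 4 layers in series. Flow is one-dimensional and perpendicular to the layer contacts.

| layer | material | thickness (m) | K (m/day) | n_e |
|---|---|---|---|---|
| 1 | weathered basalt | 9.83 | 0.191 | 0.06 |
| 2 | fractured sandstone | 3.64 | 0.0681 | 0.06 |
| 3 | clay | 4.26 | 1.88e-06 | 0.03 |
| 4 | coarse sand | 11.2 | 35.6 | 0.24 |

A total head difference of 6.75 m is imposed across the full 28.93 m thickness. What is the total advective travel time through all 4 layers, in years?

With flow normal to the layers, continuity requires the same specific discharge q through every layer.
Σ(b_i/K_i) = 9.83/0.191 + 3.64/0.0681 + 4.26/1.88e-06 + 11.2/35.6 = 2.266e+06 d.
q = Δh / Σ(b_i/K_i) = 6.75 / 2.266e+06 = 2.979e-06 m/day.
In each layer the seepage velocity is v_i = q/n_i, so the layer transit time is t_i = b_i·n_i / q:
  layer 1 (weathered basalt): t_1 = 9.83 × 0.06 / 2.979e-06 = 1.980e+05 d
  layer 2 (fractured sandstone): t_2 = 3.64 × 0.06 / 2.979e-06 = 73320 d
  layer 3 (clay): t_3 = 4.26 × 0.03 / 2.979e-06 = 42904 d
  layer 4 (coarse sand): t_4 = 11.2 × 0.24 / 2.979e-06 = 9.024e+05 d
Total t = Σ t_i = 1.217e+06 days = 3331 years.

3330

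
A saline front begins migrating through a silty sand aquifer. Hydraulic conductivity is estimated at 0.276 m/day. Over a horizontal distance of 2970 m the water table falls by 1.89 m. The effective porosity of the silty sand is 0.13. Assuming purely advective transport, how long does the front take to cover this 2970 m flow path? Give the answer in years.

Hydraulic gradient i = Δh / L = 1.89 / 2970 = 0.0006364.
Darcy flux q = K · i = 0.2760 × 0.0006364 = 0.0001756 m/day.
Seepage velocity v = q / n_e = 0.0001756 / 0.13 = 0.001351 m/day.
Travel time t = L / v = 2970 / 0.001351 = 2.198e+06 days = 6019 years.

6020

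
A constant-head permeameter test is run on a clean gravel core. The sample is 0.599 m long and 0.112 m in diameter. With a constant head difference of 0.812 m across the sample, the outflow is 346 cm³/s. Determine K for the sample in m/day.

Cross-sectional area A = π·(d/2)² = π × (0.112/2)² = 0.009852 m².
Convert discharge: 346 cm³/s = 0.0003460 m³/s.
Darcy's law rearranged: K = Q·L / (A·Δh) = 0.0003460 × 0.599 / (0.009852 × 0.812) = 0.02591 m/s = 2238 m/day.

2240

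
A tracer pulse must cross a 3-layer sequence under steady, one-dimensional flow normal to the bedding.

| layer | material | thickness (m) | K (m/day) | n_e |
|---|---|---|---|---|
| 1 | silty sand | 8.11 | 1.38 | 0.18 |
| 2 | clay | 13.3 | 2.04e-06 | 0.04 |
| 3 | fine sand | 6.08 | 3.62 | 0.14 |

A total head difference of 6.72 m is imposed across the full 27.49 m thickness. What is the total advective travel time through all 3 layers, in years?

7550

With flow normal to the layers, continuity requires the same specific discharge q through every layer.
Σ(b_i/K_i) = 8.11/1.38 + 13.3/2.04e-06 + 6.08/3.62 = 6.520e+06 d.
q = Δh / Σ(b_i/K_i) = 6.72 / 6.520e+06 = 1.031e-06 m/day.
In each layer the seepage velocity is v_i = q/n_i, so the layer transit time is t_i = b_i·n_i / q:
  layer 1 (silty sand): t_1 = 8.11 × 0.18 / 1.031e-06 = 1.416e+06 d
  layer 2 (clay): t_2 = 13.3 × 0.04 / 1.031e-06 = 5.161e+05 d
  layer 3 (fine sand): t_3 = 6.08 × 0.14 / 1.031e-06 = 8.258e+05 d
Total t = Σ t_i = 2.758e+06 days = 7552 years.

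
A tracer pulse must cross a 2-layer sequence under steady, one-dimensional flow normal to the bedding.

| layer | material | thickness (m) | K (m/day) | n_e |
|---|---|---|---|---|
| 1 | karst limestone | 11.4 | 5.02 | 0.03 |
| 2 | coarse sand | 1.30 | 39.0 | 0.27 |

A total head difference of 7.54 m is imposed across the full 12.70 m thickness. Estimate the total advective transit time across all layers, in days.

0.212

With flow normal to the layers, continuity requires the same specific discharge q through every layer.
Σ(b_i/K_i) = 11.4/5.02 + 1.30/39.0 = 2.304 d.
q = Δh / Σ(b_i/K_i) = 7.54 / 2.304 = 3.272 m/day.
In each layer the seepage velocity is v_i = q/n_i, so the layer transit time is t_i = b_i·n_i / q:
  layer 1 (karst limestone): t_1 = 11.4 × 0.03 / 3.272 = 0.1045 d
  layer 2 (coarse sand): t_2 = 1.30 × 0.27 / 3.272 = 0.1073 d
Total t = Σ t_i = 0.2118 days.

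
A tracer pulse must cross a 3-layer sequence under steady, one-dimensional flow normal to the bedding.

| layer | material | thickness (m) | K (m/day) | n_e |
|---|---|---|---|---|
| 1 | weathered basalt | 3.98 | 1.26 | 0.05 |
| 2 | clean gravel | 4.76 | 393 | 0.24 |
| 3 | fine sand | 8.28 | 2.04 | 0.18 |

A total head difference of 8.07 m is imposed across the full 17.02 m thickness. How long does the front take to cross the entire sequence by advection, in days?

With flow normal to the layers, continuity requires the same specific discharge q through every layer.
Σ(b_i/K_i) = 3.98/1.26 + 4.76/393 + 8.28/2.04 = 7.230 d.
q = Δh / Σ(b_i/K_i) = 8.07 / 7.230 = 1.116 m/day.
In each layer the seepage velocity is v_i = q/n_i, so the layer transit time is t_i = b_i·n_i / q:
  layer 1 (weathered basalt): t_1 = 3.98 × 0.05 / 1.116 = 0.1783 d
  layer 2 (clean gravel): t_2 = 4.76 × 0.24 / 1.116 = 1.023 d
  layer 3 (fine sand): t_3 = 8.28 × 0.18 / 1.116 = 1.335 d
Total t = Σ t_i = 2.537 days.

2.54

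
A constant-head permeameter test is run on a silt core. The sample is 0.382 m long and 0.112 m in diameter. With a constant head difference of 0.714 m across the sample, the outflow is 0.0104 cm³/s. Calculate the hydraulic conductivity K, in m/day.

Cross-sectional area A = π·(d/2)² = π × (0.112/2)² = 0.009852 m².
Convert discharge: 0.0104 cm³/s = 1.040e-08 m³/s.
Darcy's law rearranged: K = Q·L / (A·Δh) = 1.040e-08 × 0.382 / (0.009852 × 0.714) = 5.648e-07 m/s = 0.04880 m/day.

0.0488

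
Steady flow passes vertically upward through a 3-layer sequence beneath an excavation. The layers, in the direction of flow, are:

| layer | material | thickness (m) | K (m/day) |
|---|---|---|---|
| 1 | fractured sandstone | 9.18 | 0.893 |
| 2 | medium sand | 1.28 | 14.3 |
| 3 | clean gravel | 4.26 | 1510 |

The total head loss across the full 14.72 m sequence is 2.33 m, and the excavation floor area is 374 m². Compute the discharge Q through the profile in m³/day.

84.0

Flow is perpendicular to layering, so the layers act in series and the equivalent K is the thickness-weighted harmonic mean.
Total thickness L = 9.18 + 1.28 + 4.26 = 14.72 m.
Σ(b_i/K_i) = 9.18/0.893 + 1.28/14.3 + 4.26/1510 = 10.37 d.
K_eq = L / Σ(b_i/K_i) = 14.72 / 10.37 = 1.419 m/day.
Q = K_eq · A · (Δh/L) = 1.419 × 374 × (2.33/14.72) = 84.01 m³/day.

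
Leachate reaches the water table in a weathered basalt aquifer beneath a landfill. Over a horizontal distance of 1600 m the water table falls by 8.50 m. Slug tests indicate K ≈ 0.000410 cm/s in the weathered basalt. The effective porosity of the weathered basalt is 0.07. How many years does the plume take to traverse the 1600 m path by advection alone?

163

Convert K: 0.000410 cm/s × 864 = 0.3542 m/day.
Hydraulic gradient i = Δh / L = 8.50 / 1600 = 0.005313.
Darcy flux q = K · i = 0.3542 × 0.005313 = 0.001882 m/day.
Seepage velocity v = q / n_e = 0.001882 / 0.07 = 0.02688 m/day.
Travel time t = L / v = 1600 / 0.02688 = 59514 days = 162.9 years.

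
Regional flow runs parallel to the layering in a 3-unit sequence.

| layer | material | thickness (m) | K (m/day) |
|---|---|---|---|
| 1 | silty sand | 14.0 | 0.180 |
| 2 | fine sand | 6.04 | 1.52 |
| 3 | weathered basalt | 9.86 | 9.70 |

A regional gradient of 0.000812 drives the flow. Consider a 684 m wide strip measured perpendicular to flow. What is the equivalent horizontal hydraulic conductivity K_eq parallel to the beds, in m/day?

Flow is parallel to layering, so each bed carries its own Darcy discharge and the transmissivities add.
Σ(K_i·b_i) = 0.180×14.0 + 1.52×6.04 + 9.70×9.86 = 107.3 m²/day.
Total thickness b = 29.90 m, so K_eq = Σ(K_i·b_i)/b = 3.590 m/day.

3.59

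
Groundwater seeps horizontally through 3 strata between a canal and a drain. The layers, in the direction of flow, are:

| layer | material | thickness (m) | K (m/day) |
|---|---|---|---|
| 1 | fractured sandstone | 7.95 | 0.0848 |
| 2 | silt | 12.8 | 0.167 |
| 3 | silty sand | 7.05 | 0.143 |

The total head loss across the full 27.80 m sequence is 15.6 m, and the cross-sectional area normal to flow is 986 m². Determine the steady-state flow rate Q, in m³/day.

70.0

Flow is perpendicular to layering, so the layers act in series and the equivalent K is the thickness-weighted harmonic mean.
Total thickness L = 7.95 + 12.8 + 7.05 = 27.80 m.
Σ(b_i/K_i) = 7.95/0.0848 + 12.8/0.167 + 7.05/0.143 = 219.7 d.
K_eq = L / Σ(b_i/K_i) = 27.80 / 219.7 = 0.1265 m/day.
Q = K_eq · A · (Δh/L) = 0.1265 × 986 × (15.6/27.80) = 70.01 m³/day.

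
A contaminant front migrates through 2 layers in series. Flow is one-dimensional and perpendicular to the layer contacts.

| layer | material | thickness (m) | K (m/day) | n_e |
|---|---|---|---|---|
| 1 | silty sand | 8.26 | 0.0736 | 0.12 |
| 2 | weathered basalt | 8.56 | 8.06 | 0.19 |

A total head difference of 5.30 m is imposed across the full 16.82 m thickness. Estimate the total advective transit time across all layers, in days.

With flow normal to the layers, continuity requires the same specific discharge q through every layer.
Σ(b_i/K_i) = 8.26/0.0736 + 8.56/8.06 = 113.3 d.
q = Δh / Σ(b_i/K_i) = 5.30 / 113.3 = 0.04678 m/day.
In each layer the seepage velocity is v_i = q/n_i, so the layer transit time is t_i = b_i·n_i / q:
  layer 1 (silty sand): t_1 = 8.26 × 0.12 / 0.04678 = 21.19 d
  layer 2 (weathered basalt): t_2 = 8.56 × 0.19 / 0.04678 = 34.77 d
Total t = Σ t_i = 55.95 days.

56.0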